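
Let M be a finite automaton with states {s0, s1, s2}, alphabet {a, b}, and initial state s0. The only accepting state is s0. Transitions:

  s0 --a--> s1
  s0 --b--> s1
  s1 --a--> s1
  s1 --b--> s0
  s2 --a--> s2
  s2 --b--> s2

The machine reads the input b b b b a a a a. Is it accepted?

No

Trace: s0 -b-> s1 -b-> s0 -b-> s1 -b-> s0 -a-> s1 -a-> s1 -a-> s1 -a-> s1
End state s1 is not accepting.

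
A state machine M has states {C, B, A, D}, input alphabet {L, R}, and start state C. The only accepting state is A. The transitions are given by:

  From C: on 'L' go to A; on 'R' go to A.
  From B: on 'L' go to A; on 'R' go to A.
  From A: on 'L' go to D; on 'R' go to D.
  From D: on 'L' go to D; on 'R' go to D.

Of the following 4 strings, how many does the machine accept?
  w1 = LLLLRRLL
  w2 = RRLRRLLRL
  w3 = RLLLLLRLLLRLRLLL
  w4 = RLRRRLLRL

w1: C → A → D → D → D → D → D → D → D  → end D, rejected
w2: C → A → D → D → D → D → D → D → D → D  → end D, rejected
w3: C → A → D → D → D → D → D → D → D → D → D → D → D → D → D → D → D  → end D, rejected
w4: C → A → D → D → D → D → D → D → D → D  → end D, rejected

0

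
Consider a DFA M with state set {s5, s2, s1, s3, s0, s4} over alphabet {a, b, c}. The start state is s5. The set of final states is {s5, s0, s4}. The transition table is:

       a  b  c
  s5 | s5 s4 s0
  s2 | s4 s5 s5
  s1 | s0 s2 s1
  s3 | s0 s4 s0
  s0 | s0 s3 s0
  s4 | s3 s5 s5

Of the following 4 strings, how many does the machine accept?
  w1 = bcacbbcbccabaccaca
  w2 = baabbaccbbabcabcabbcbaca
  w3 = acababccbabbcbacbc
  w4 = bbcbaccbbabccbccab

3

w1: Trace: s5 -b-> s4 -c-> s5 -a-> s5 -c-> s0 -b-> s3 -b-> s4 -c-> s5 -b-> s4 -c-> s5 -c-> s0 -a-> s0 -b-> s3 -a-> s0 -c-> s0 -c-> s0 -a-> s0 -c-> s0 -a-> s0  → end s0, accepted
w2: Trace: s5 -b-> s4 -a-> s3 -a-> s0 -b-> s3 -b-> s4 -a-> s3 -c-> s0 -c-> s0 -b-> s3 -b-> s4 -a-> s3 -b-> s4 -c-> s5 -a-> s5 -b-> s4 -c-> s5 -a-> s5 -b-> s4 -b-> s5 -c-> s0 -b-> s3 -a-> s0 -c-> s0 -a-> s0  → end s0, accepted
w3: Trace: s5 -a-> s5 -c-> s0 -a-> s0 -b-> s3 -a-> s0 -b-> s3 -c-> s0 -c-> s0 -b-> s3 -a-> s0 -b-> s3 -b-> s4 -c-> s5 -b-> s4 -a-> s3 -c-> s0 -b-> s3 -c-> s0  → end s0, accepted
w4: Trace: s5 -b-> s4 -b-> s5 -c-> s0 -b-> s3 -a-> s0 -c-> s0 -c-> s0 -b-> s3 -b-> s4 -a-> s3 -b-> s4 -c-> s5 -c-> s0 -b-> s3 -c-> s0 -c-> s0 -a-> s0 -b-> s3  → end s3, rejected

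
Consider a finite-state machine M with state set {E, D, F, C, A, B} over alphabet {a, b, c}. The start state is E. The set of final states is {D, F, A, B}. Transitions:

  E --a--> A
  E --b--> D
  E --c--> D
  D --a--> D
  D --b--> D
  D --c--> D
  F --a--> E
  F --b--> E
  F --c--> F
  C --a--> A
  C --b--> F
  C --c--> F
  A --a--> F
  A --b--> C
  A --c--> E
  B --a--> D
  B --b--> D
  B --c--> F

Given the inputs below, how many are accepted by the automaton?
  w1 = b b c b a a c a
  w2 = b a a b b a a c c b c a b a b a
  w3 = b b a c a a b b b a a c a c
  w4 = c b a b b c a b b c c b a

4

w1:
  start at E
  read 'b': E → D
  read 'b': D → D
  read 'c': D → D
  read 'b': D → D
  read 'a': D → D
  read 'a': D → D
  read 'c': D → D
  read 'a': D → D
  end D, accepted
w2:
  start at E
  read 'b': E → D
  read 'a': D → D
  read 'a': D → D
  read 'b': D → D
  read 'b': D → D
  read 'a': D → D
  read 'a': D → D
  read 'c': D → D
  read 'c': D → D
  read 'b': D → D
  read 'c': D → D
  read 'a': D → D
  read 'b': D → D
  read 'a': D → D
  read 'b': D → D
  read 'a': D → D
  end D, accepted
w3:
  start at E
  read 'b': E → D
  read 'b': D → D
  read 'a': D → D
  read 'c': D → D
  read 'a': D → D
  read 'a': D → D
  read 'b': D → D
  read 'b': D → D
  read 'b': D → D
  read 'a': D → D
  read 'a': D → D
  read 'c': D → D
  read 'a': D → D
  read 'c': D → D
  end D, accepted
w4:
  start at E
  read 'c': E → D
  read 'b': D → D
  read 'a': D → D
  read 'b': D → D
  read 'b': D → D
  read 'c': D → D
  read 'a': D → D
  read 'b': D → D
  read 'b': D → D
  read 'c': D → D
  read 'c': D → D
  read 'b': D → D
  read 'a': D → D
  end D, accepted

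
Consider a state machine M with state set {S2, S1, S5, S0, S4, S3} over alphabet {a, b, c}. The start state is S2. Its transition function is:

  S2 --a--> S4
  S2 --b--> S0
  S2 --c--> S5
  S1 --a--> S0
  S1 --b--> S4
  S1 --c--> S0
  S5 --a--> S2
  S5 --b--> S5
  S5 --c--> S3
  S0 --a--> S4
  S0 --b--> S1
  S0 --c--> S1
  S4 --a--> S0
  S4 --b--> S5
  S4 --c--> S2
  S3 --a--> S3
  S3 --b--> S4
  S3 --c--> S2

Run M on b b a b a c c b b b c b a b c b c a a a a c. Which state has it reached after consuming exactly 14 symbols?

Trace: S2 -b-> S0 -b-> S1 -a-> S0 -b-> S1 -a-> S0 -c-> S1 -c-> S0 -b-> S1 -b-> S4 -b-> S5 -c-> S3 -b-> S4 -a-> S0 -b-> S1
After 14 symbols: S1.

S1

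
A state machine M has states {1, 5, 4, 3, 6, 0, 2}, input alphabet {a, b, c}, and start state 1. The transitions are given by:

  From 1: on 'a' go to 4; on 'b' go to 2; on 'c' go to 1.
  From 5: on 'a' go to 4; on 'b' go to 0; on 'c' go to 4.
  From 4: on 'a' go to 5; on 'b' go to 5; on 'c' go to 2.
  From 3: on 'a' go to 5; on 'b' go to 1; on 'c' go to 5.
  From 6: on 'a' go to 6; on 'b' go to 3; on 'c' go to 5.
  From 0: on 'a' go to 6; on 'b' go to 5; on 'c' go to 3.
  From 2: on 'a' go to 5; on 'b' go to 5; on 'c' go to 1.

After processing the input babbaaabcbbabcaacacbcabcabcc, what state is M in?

5

1 → 2 → 5 → 0 → 5 → 4 → 5 → 4 → 5 → 4 → 5 → 0 → 6 → 3 → 5 → 4 → 5 → 4 → 5 → 4 → 5 → 4 → 5 → 0 → 3 → 5 → 0 → 3 → 5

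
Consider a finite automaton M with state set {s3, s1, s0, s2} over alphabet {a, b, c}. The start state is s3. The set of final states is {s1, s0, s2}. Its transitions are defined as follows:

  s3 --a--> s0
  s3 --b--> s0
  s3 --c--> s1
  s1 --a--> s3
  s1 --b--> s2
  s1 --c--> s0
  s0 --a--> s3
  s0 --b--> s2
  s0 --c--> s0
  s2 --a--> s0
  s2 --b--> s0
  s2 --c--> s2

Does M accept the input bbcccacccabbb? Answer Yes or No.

Trace: s3 -b-> s0 -b-> s2 -c-> s2 -c-> s2 -c-> s2 -a-> s0 -c-> s0 -c-> s0 -c-> s0 -a-> s3 -b-> s0 -b-> s2 -b-> s0
End state s0 is accepting.

Yes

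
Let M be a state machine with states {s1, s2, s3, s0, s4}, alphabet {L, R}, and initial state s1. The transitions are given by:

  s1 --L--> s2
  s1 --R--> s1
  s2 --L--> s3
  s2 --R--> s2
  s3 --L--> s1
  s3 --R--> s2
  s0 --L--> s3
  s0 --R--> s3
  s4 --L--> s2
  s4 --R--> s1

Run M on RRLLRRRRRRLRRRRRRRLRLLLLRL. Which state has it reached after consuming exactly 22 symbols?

Trace: s1 -R-> s1 -R-> s1 -L-> s2 -L-> s3 -R-> s2 -R-> s2 -R-> s2 -R-> s2 -R-> s2 -R-> s2 -L-> s3 -R-> s2 -R-> s2 -R-> s2 -R-> s2 -R-> s2 -R-> s2 -R-> s2 -L-> s3 -R-> s2 -L-> s3 -L-> s1
After 22 symbols: s1.

s1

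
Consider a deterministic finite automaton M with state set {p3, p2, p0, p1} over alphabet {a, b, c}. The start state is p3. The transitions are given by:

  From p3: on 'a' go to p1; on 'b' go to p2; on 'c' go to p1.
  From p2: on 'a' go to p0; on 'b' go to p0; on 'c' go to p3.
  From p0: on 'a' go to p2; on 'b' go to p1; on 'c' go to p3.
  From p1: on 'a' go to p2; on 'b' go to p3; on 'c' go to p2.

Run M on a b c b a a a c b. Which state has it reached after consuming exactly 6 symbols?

p2

p3 → p1 → p3 → p1 → p3 → p1 → p2
After 6 symbols: p2.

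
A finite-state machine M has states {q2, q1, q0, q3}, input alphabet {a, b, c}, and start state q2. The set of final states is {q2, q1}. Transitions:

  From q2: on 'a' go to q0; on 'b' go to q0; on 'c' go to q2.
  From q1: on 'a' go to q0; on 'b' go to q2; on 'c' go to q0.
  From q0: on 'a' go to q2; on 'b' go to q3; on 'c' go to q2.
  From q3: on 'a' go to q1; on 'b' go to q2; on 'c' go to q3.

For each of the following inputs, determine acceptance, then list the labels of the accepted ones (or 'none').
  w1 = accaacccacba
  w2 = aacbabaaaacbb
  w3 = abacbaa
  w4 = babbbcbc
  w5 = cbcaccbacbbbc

w1: Trace: q2 -a-> q0 -c-> q2 -c-> q2 -a-> q0 -a-> q2 -c-> q2 -c-> q2 -c-> q2 -a-> q0 -c-> q2 -b-> q0 -a-> q2  → end q2, accepted
w2: Trace: q2 -a-> q0 -a-> q2 -c-> q2 -b-> q0 -a-> q2 -b-> q0 -a-> q2 -a-> q0 -a-> q2 -a-> q0 -c-> q2 -b-> q0 -b-> q3  → end q3, rejected
w3: Trace: q2 -a-> q0 -b-> q3 -a-> q1 -c-> q0 -b-> q3 -a-> q1 -a-> q0  → end q0, rejected
w4: Trace: q2 -b-> q0 -a-> q2 -b-> q0 -b-> q3 -b-> q2 -c-> q2 -b-> q0 -c-> q2  → end q2, accepted
w5: Trace: q2 -c-> q2 -b-> q0 -c-> q2 -a-> q0 -c-> q2 -c-> q2 -b-> q0 -a-> q2 -c-> q2 -b-> q0 -b-> q3 -b-> q2 -c-> q2  → end q2, accepted

w1, w4, w5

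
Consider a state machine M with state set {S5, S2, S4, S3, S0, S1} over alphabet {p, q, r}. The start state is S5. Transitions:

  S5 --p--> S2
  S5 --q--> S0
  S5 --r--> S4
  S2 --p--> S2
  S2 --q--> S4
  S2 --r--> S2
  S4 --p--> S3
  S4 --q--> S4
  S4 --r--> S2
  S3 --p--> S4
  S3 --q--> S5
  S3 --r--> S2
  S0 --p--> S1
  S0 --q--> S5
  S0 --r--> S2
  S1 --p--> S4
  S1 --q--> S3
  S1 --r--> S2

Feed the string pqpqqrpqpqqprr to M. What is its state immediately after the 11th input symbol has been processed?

S0

S5 → S2 → S4 → S3 → S5 → S0 → S2 → S2 → S4 → S3 → S5 → S0
After 11 symbols: S0.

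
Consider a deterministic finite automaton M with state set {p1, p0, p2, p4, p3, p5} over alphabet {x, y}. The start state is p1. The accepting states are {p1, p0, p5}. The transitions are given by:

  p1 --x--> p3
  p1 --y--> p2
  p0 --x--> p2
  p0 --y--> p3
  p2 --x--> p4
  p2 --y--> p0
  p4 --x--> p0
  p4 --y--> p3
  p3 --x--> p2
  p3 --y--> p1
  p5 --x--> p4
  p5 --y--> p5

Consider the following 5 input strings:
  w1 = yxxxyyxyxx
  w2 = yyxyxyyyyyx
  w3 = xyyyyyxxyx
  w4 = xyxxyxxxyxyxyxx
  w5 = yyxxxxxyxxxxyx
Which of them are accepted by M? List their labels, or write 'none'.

none

w1: p1 → p2 → p4 → p0 → p2 → p0 → p3 → p2 → p0 → p2 → p4  → end p4, rejected
w2: p1 → p2 → p0 → p2 → p0 → p2 → p0 → p3 → p1 → p2 → p0 → p2  → end p2, rejected
w3: p1 → p3 → p1 → p2 → p0 → p3 → p1 → p3 → p2 → p0 → p2  → end p2, rejected
w4: p1 → p3 → p1 → p3 → p2 → p0 → p2 → p4 → p0 → p3 → p2 → p0 → p2 → p0 → p2 → p4  → end p4, rejected
w5: p1 → p2 → p0 → p2 → p4 → p0 → p2 → p4 → p3 → p2 → p4 → p0 → p2 → p0 → p2  → end p2, rejected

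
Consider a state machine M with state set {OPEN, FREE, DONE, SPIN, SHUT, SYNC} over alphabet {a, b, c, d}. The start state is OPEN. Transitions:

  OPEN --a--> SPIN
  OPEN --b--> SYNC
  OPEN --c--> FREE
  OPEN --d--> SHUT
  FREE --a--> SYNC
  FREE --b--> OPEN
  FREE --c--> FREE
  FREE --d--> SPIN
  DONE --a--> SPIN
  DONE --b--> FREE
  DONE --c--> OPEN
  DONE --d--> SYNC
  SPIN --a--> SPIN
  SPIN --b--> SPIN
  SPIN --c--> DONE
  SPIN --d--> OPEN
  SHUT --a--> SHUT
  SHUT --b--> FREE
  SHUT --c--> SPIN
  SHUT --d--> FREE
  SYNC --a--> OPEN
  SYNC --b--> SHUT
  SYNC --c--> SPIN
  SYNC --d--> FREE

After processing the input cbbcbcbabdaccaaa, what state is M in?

Trace: OPEN -c-> FREE -b-> OPEN -b-> SYNC -c-> SPIN -b-> SPIN -c-> DONE -b-> FREE -a-> SYNC -b-> SHUT -d-> FREE -a-> SYNC -c-> SPIN -c-> DONE -a-> SPIN -a-> SPIN -a-> SPIN

SPIN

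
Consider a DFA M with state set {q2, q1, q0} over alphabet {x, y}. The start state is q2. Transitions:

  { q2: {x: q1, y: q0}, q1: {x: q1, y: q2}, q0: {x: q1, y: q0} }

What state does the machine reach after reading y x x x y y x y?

q2 → q0 → q1 → q1 → q1 → q2 → q0 → q1 → q2

q2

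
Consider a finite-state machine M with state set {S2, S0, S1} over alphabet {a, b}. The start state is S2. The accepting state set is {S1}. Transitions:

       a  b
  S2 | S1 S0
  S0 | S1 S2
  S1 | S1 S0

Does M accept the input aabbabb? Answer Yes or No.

No

S2 → S1 → S1 → S0 → S2 → S1 → S0 → S2
End state S2 is not accepting.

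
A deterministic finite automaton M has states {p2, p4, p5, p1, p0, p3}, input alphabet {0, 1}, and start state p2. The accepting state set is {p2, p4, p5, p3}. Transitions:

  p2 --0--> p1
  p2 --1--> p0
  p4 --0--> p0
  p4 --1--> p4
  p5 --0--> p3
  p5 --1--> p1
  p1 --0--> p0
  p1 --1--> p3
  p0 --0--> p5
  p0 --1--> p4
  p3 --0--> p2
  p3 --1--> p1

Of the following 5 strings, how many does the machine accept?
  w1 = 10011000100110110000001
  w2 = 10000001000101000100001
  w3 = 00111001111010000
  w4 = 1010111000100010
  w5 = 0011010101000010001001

1

w1:
  start at p2
  read '1': p2 → p0
  read '0': p0 → p5
  read '0': p5 → p3
  read '1': p3 → p1
  read '1': p1 → p3
  read '0': p3 → p2
  read '0': p2 → p1
  read '0': p1 → p0
  read '1': p0 → p4
  read '0': p4 → p0
  read '0': p0 → p5
  read '1': p5 → p1
  read '1': p1 → p3
  read '0': p3 → p2
  read '1': p2 → p0
  read '1': p0 → p4
  read '0': p4 → p0
  read '0': p0 → p5
  read '0': p5 → p3
  read '0': p3 → p2
  read '0': p2 → p1
  read '0': p1 → p0
  read '1': p0 → p4
  end p4, accepted
w2:
  start at p2
  read '1': p2 → p0
  read '0': p0 → p5
  read '0': p5 → p3
  read '0': p3 → p2
  read '0': p2 → p1
  read '0': p1 → p0
  read '0': p0 → p5
  read '1': p5 → p1
  read '0': p1 → p0
  read '0': p0 → p5
  read '0': p5 → p3
  read '1': p3 → p1
  read '0': p1 → p0
  read '1': p0 → p4
  read '0': p4 → p0
  read '0': p0 → p5
  read '0': p5 → p3
  read '1': p3 → p1
  read '0': p1 → p0
  read '0': p0 → p5
  read '0': p5 → p3
  read '0': p3 → p2
  read '1': p2 → p0
  end p0, rejected
w3:
  start at p2
  read '0': p2 → p1
  read '0': p1 → p0
  read '1': p0 → p4
  read '1': p4 → p4
  read '1': p4 → p4
  read '0': p4 → p0
  read '0': p0 → p5
  read '1': p5 → p1
  read '1': p1 → p3
  read '1': p3 → p1
  read '1': p1 → p3
  read '0': p3 → p2
  read '1': p2 → p0
  read '0': p0 → p5
  read '0': p5 → p3
  read '0': p3 → p2
  read '0': p2 → p1
  end p1, rejected
w4:
  start at p2
  read '1': p2 → p0
  read '0': p0 → p5
  read '1': p5 → p1
  read '0': p1 → p0
  read '1': p0 → p4
  read '1': p4 → p4
  read '1': p4 → p4
  read '0': p4 → p0
  read '0': p0 → p5
  read '0': p5 → p3
  read '1': p3 → p1
  read '0': p1 → p0
  read '0': p0 → p5
  read '0': p5 → p3
  read '1': p3 → p1
  read '0': p1 → p0
  end p0, rejected
w5:
  start at p2
  read '0': p2 → p1
  read '0': p1 → p0
  read '1': p0 → p4
  read '1': p4 → p4
  read '0': p4 → p0
  read '1': p0 → p4
  read '0': p4 → p0
  read '1': p0 → p4
  read '0': p4 → p0
  read '1': p0 → p4
  read '0': p4 → p0
  read '0': p0 → p5
  read '0': p5 → p3
  read '0': p3 → p2
  read '1': p2 → p0
  read '0': p0 → p5
  read '0': p5 → p3
  read '0': p3 → p2
  read '1': p2 → p0
  read '0': p0 → p5
  read '0': p5 → p3
  read '1': p3 → p1
  end p1, rejected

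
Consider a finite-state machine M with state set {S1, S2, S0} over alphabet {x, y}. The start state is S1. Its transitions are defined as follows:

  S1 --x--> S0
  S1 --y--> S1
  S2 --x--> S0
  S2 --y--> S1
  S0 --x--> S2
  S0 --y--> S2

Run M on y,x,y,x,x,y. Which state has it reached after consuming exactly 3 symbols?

S2

S1 → S1 → S0 → S2
After 3 symbols: S2.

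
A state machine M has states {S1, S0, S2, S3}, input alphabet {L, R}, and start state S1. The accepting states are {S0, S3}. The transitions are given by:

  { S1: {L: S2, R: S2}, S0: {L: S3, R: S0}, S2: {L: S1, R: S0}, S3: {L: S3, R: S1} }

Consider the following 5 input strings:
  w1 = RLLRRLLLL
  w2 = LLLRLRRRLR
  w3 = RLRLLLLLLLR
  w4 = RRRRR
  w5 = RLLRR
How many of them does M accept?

3

w1: S1 → S2 → S1 → S2 → S0 → S0 → S3 → S3 → S3 → S3  → end S3, accepted
w2: S1 → S2 → S1 → S2 → S0 → S3 → S1 → S2 → S0 → S3 → S1  → end S1, rejected
w3: S1 → S2 → S1 → S2 → S1 → S2 → S1 → S2 → S1 → S2 → S1 → S2  → end S2, rejected
w4: S1 → S2 → S0 → S0 → S0 → S0  → end S0, accepted
w5: S1 → S2 → S1 → S2 → S0 → S0  → end S0, accepted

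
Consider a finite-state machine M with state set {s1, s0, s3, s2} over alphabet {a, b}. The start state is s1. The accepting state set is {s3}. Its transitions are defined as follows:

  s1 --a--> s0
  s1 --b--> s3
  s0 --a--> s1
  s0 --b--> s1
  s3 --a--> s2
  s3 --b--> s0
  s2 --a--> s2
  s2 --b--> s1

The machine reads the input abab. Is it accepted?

Trace: s1 -a-> s0 -b-> s1 -a-> s0 -b-> s1
End state s1 is not accepting.

No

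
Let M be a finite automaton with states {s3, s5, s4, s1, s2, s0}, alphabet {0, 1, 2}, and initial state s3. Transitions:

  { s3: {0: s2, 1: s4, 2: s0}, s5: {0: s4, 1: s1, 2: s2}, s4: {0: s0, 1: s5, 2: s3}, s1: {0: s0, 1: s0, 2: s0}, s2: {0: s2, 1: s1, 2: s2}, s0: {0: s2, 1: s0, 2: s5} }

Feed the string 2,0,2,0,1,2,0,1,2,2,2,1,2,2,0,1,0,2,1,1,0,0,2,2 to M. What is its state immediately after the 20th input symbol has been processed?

s5

s3 → s0 → s2 → s2 → s2 → s1 → s0 → s2 → s1 → s0 → s5 → s2 → s1 → s0 → s5 → s4 → s5 → s4 → s3 → s4 → s5
After 20 symbols: s5.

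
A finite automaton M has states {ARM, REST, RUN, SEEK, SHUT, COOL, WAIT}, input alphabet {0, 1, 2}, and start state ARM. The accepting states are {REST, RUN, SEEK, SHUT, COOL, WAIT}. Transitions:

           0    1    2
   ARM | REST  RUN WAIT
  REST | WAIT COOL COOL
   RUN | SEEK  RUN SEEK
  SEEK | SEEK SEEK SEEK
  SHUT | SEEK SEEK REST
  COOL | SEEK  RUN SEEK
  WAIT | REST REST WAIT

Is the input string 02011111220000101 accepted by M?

Yes

start at ARM
read '0': ARM → REST
read '2': REST → COOL
read '0': COOL → SEEK
read '1': SEEK → SEEK
read '1': SEEK → SEEK
read '1': SEEK → SEEK
read '1': SEEK → SEEK
read '1': SEEK → SEEK
read '2': SEEK → SEEK
read '2': SEEK → SEEK
read '0': SEEK → SEEK
read '0': SEEK → SEEK
read '0': SEEK → SEEK
read '0': SEEK → SEEK
read '1': SEEK → SEEK
read '0': SEEK → SEEK
read '1': SEEK → SEEK
End state SEEK is accepting.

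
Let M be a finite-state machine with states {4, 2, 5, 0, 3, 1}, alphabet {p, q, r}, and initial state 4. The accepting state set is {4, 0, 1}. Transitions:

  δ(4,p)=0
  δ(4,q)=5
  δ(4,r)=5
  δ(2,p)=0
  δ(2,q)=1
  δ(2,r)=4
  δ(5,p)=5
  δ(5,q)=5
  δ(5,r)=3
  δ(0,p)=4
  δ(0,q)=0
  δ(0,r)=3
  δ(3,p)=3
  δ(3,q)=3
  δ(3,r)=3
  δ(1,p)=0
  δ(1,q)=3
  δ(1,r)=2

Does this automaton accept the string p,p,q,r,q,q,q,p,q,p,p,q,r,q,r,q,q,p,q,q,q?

4 → 0 → 4 → 5 → 3 → 3 → 3 → 3 → 3 → 3 → 3 → 3 → 3 → 3 → 3 → 3 → 3 → 3 → 3 → 3 → 3 → 3
End state 3 is not accepting.

No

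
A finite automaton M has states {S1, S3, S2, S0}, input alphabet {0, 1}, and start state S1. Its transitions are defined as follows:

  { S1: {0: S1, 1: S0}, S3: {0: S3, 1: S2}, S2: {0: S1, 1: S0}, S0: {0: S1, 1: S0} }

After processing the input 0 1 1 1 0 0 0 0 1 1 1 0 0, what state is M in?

Trace: S1 -0-> S1 -1-> S0 -1-> S0 -1-> S0 -0-> S1 -0-> S1 -0-> S1 -0-> S1 -1-> S0 -1-> S0 -1-> S0 -0-> S1 -0-> S1

S1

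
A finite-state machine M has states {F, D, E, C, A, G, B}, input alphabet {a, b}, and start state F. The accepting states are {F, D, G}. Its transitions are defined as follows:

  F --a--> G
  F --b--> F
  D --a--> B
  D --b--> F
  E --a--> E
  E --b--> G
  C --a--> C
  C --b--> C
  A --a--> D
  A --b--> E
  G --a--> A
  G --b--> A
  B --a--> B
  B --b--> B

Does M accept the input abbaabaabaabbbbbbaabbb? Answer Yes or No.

No

Trace: F -a-> G -b-> A -b-> E -a-> E -a-> E -b-> G -a-> A -a-> D -b-> F -a-> G -a-> A -b-> E -b-> G -b-> A -b-> E -b-> G -b-> A -a-> D -a-> B -b-> B -b-> B -b-> B
End state B is not accepting.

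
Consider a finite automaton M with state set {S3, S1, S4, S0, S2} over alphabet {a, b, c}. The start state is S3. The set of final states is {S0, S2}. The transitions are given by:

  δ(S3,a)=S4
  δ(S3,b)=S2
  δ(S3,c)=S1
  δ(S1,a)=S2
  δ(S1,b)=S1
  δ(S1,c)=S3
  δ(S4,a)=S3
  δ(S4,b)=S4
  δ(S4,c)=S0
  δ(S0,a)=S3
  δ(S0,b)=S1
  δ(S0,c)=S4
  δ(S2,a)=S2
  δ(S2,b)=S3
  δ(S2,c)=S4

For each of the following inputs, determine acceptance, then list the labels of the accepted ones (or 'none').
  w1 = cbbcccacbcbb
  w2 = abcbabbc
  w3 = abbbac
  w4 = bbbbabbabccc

w1:
  start at S3
  read 'c': S3 → S1
  read 'b': S1 → S1
  read 'b': S1 → S1
  read 'c': S1 → S3
  read 'c': S3 → S1
  read 'c': S1 → S3
  read 'a': S3 → S4
  read 'c': S4 → S0
  read 'b': S0 → S1
  read 'c': S1 → S3
  read 'b': S3 → S2
  read 'b': S2 → S3
  end S3, rejected
w2:
  start at S3
  read 'a': S3 → S4
  read 'b': S4 → S4
  read 'c': S4 → S0
  read 'b': S0 → S1
  read 'a': S1 → S2
  read 'b': S2 → S3
  read 'b': S3 → S2
  read 'c': S2 → S4
  end S4, rejected
w3:
  start at S3
  read 'a': S3 → S4
  read 'b': S4 → S4
  read 'b': S4 → S4
  read 'b': S4 → S4
  read 'a': S4 → S3
  read 'c': S3 → S1
  end S1, rejected
w4:
  start at S3
  read 'b': S3 → S2
  read 'b': S2 → S3
  read 'b': S3 → S2
  read 'b': S2 → S3
  read 'a': S3 → S4
  read 'b': S4 → S4
  read 'b': S4 → S4
  read 'a': S4 → S3
  read 'b': S3 → S2
  read 'c': S2 → S4
  read 'c': S4 → S0
  read 'c': S0 → S4
  end S4, rejected

none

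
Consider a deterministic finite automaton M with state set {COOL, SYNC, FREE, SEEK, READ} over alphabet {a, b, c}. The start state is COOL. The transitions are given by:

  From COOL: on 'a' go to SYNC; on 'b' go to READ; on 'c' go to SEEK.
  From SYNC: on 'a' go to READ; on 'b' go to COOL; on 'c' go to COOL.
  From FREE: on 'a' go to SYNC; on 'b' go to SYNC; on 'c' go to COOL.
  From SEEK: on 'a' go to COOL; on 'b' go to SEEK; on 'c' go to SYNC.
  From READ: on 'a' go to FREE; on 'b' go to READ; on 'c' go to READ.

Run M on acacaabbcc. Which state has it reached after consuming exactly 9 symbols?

READ

start at COOL
read 'a': COOL → SYNC
read 'c': SYNC → COOL
read 'a': COOL → SYNC
read 'c': SYNC → COOL
read 'a': COOL → SYNC
read 'a': SYNC → READ
read 'b': READ → READ
read 'b': READ → READ
read 'c': READ → READ
After 9 symbols: READ.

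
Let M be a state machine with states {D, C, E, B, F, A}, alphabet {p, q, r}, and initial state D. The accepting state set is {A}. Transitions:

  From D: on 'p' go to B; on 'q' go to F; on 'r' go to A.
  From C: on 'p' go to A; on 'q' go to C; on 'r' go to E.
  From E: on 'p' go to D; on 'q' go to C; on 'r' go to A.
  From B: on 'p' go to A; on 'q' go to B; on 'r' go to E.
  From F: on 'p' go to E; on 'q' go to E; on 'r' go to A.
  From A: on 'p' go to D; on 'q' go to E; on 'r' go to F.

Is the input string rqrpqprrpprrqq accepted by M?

No

start at D
read 'r': D → A
read 'q': A → E
read 'r': E → A
read 'p': A → D
read 'q': D → F
read 'p': F → E
read 'r': E → A
read 'r': A → F
read 'p': F → E
read 'p': E → D
read 'r': D → A
read 'r': A → F
read 'q': F → E
read 'q': E → C
End state C is not accepting.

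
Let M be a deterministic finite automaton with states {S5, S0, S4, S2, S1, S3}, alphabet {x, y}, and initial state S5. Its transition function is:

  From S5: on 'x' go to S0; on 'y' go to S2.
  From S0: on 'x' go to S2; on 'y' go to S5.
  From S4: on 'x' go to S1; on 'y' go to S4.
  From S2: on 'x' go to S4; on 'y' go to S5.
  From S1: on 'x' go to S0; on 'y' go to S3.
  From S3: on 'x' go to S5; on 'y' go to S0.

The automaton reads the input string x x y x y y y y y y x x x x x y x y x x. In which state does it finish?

Trace: S5 -x-> S0 -x-> S2 -y-> S5 -x-> S0 -y-> S5 -y-> S2 -y-> S5 -y-> S2 -y-> S5 -y-> S2 -x-> S4 -x-> S1 -x-> S0 -x-> S2 -x-> S4 -y-> S4 -x-> S1 -y-> S3 -x-> S5 -x-> S0

S0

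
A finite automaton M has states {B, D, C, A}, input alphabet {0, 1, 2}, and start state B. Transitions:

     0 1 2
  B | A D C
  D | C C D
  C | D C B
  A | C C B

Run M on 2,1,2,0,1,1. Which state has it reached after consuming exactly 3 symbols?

B

B → C → C → B
After 3 symbols: B.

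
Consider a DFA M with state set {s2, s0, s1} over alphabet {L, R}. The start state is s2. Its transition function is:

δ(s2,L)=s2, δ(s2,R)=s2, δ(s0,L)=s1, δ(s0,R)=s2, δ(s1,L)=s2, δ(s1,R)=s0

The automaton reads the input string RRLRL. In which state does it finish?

start at s2
read 'R': s2 → s2
read 'R': s2 → s2
read 'L': s2 → s2
read 'R': s2 → s2
read 'L': s2 → s2

s2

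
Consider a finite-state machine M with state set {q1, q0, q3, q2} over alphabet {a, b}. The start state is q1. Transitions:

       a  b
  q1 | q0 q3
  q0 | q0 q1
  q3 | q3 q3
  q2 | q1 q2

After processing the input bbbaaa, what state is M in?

start at q1
read 'b': q1 → q3
read 'b': q3 → q3
read 'b': q3 → q3
read 'a': q3 → q3
read 'a': q3 → q3
read 'a': q3 → q3

q3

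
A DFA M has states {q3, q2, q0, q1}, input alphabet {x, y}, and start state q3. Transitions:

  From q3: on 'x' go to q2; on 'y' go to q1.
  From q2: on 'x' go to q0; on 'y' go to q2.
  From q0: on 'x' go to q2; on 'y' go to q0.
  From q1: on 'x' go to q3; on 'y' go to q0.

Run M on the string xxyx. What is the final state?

Trace: q3 -x-> q2 -x-> q0 -y-> q0 -x-> q2

q2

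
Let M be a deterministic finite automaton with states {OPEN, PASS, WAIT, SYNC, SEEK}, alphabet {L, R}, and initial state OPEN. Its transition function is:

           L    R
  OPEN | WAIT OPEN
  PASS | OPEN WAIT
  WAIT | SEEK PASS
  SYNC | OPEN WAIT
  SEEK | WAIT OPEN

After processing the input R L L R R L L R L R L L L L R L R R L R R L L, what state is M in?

Trace: OPEN -R-> OPEN -L-> WAIT -L-> SEEK -R-> OPEN -R-> OPEN -L-> WAIT -L-> SEEK -R-> OPEN -L-> WAIT -R-> PASS -L-> OPEN -L-> WAIT -L-> SEEK -L-> WAIT -R-> PASS -L-> OPEN -R-> OPEN -R-> OPEN -L-> WAIT -R-> PASS -R-> WAIT -L-> SEEK -L-> WAIT

WAIT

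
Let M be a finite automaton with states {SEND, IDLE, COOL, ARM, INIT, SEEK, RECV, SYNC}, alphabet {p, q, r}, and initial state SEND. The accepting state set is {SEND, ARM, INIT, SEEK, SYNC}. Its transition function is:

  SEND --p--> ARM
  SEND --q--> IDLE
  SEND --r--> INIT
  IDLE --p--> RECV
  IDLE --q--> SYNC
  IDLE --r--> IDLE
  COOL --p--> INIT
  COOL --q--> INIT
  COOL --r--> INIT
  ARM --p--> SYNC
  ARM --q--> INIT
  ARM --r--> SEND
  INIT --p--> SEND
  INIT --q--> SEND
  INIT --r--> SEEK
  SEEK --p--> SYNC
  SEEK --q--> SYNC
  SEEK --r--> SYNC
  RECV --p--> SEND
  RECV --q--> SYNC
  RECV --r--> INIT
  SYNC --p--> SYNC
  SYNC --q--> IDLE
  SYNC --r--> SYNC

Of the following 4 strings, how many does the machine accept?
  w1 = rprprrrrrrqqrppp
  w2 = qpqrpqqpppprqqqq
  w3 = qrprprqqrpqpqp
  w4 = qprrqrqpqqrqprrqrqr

w1: SEND → INIT → SEND → INIT → SEND → INIT → SEEK → SYNC → SYNC → SYNC → SYNC → IDLE → SYNC → SYNC → SYNC → SYNC → SYNC  → end SYNC, accepted
w2: SEND → IDLE → RECV → SYNC → SYNC → SYNC → IDLE → SYNC → SYNC → SYNC → SYNC → SYNC → SYNC → IDLE → SYNC → IDLE → SYNC  → end SYNC, accepted
w3: SEND → IDLE → IDLE → RECV → INIT → SEND → INIT → SEND → IDLE → IDLE → RECV → SYNC → SYNC → IDLE → RECV  → end RECV, rejected
w4: SEND → IDLE → RECV → INIT → SEEK → SYNC → SYNC → IDLE → RECV → SYNC → IDLE → IDLE → SYNC → SYNC → SYNC → SYNC → IDLE → IDLE → SYNC → SYNC  → end SYNC, accepted

3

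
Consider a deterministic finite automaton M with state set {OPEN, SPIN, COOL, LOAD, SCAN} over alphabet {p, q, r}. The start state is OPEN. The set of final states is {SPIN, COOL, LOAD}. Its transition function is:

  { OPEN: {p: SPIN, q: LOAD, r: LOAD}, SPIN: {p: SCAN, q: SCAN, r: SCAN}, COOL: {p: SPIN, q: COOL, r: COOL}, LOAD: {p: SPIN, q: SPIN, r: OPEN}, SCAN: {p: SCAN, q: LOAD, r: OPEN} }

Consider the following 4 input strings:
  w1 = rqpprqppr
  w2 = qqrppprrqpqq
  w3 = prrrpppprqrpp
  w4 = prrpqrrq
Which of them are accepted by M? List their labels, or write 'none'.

w1:
  start at OPEN
  read 'r': OPEN → LOAD
  read 'q': LOAD → SPIN
  read 'p': SPIN → SCAN
  read 'p': SCAN → SCAN
  read 'r': SCAN → OPEN
  read 'q': OPEN → LOAD
  read 'p': LOAD → SPIN
  read 'p': SPIN → SCAN
  read 'r': SCAN → OPEN
  end OPEN, rejected
w2:
  start at OPEN
  read 'q': OPEN → LOAD
  read 'q': LOAD → SPIN
  read 'r': SPIN → SCAN
  read 'p': SCAN → SCAN
  read 'p': SCAN → SCAN
  read 'p': SCAN → SCAN
  read 'r': SCAN → OPEN
  read 'r': OPEN → LOAD
  read 'q': LOAD → SPIN
  read 'p': SPIN → SCAN
  read 'q': SCAN → LOAD
  read 'q': LOAD → SPIN
  end SPIN, accepted
w3:
  start at OPEN
  read 'p': OPEN → SPIN
  read 'r': SPIN → SCAN
  read 'r': SCAN → OPEN
  read 'r': OPEN → LOAD
  read 'p': LOAD → SPIN
  read 'p': SPIN → SCAN
  read 'p': SCAN → SCAN
  read 'p': SCAN → SCAN
  read 'r': SCAN → OPEN
  read 'q': OPEN → LOAD
  read 'r': LOAD → OPEN
  read 'p': OPEN → SPIN
  read 'p': SPIN → SCAN
  end SCAN, rejected
w4:
  start at OPEN
  read 'p': OPEN → SPIN
  read 'r': SPIN → SCAN
  read 'r': SCAN → OPEN
  read 'p': OPEN → SPIN
  read 'q': SPIN → SCAN
  read 'r': SCAN → OPEN
  read 'r': OPEN → LOAD
  read 'q': LOAD → SPIN
  end SPIN, accepted

w2, w4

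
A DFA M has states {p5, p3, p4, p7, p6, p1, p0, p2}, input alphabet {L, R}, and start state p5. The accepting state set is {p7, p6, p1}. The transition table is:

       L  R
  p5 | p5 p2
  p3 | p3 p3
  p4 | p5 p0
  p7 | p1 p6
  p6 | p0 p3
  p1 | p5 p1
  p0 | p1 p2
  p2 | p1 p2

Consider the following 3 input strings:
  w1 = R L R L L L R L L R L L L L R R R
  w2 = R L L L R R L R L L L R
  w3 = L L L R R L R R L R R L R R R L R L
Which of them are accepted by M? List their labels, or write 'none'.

w3

w1: Trace: p5 -R-> p2 -L-> p1 -R-> p1 -L-> p5 -L-> p5 -L-> p5 -R-> p2 -L-> p1 -L-> p5 -R-> p2 -L-> p1 -L-> p5 -L-> p5 -L-> p5 -R-> p2 -R-> p2 -R-> p2  → end p2, rejected
w2: Trace: p5 -R-> p2 -L-> p1 -L-> p5 -L-> p5 -R-> p2 -R-> p2 -L-> p1 -R-> p1 -L-> p5 -L-> p5 -L-> p5 -R-> p2  → end p2, rejected
w3: Trace: p5 -L-> p5 -L-> p5 -L-> p5 -R-> p2 -R-> p2 -L-> p1 -R-> p1 -R-> p1 -L-> p5 -R-> p2 -R-> p2 -L-> p1 -R-> p1 -R-> p1 -R-> p1 -L-> p5 -R-> p2 -L-> p1  → end p1, accepted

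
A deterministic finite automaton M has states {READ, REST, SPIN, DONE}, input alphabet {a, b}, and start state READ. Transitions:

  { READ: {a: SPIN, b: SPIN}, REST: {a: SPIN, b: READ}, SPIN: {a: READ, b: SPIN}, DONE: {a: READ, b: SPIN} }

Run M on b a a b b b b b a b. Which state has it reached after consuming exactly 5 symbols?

Trace: READ -b-> SPIN -a-> READ -a-> SPIN -b-> SPIN -b-> SPIN
After 5 symbols: SPIN.

SPIN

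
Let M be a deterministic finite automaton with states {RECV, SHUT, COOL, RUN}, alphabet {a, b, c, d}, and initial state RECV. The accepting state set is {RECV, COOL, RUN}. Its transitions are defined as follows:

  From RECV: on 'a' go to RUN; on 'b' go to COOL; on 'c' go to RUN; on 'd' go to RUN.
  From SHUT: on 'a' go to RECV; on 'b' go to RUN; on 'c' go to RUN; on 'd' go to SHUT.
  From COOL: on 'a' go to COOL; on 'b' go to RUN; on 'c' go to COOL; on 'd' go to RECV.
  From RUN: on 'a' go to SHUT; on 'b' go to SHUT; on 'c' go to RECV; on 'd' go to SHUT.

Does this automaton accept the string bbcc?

RECV → COOL → RUN → RECV → RUN
End state RUN is accepting.

Yes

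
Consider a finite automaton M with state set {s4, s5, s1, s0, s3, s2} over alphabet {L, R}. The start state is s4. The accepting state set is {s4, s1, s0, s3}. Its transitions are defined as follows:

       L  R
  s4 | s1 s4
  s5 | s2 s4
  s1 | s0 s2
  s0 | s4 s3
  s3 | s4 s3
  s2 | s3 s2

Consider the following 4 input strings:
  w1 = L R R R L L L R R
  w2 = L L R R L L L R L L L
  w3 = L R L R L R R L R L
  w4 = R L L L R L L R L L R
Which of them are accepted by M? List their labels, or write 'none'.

w2, w3

w1:
  start at s4
  read 'L': s4 → s1
  read 'R': s1 → s2
  read 'R': s2 → s2
  read 'R': s2 → s2
  read 'L': s2 → s3
  read 'L': s3 → s4
  read 'L': s4 → s1
  read 'R': s1 → s2
  read 'R': s2 → s2
  end s2, rejected
w2:
  start at s4
  read 'L': s4 → s1
  read 'L': s1 → s0
  read 'R': s0 → s3
  read 'R': s3 → s3
  read 'L': s3 → s4
  read 'L': s4 → s1
  read 'L': s1 → s0
  read 'R': s0 → s3
  read 'L': s3 → s4
  read 'L': s4 → s1
  read 'L': s1 → s0
  end s0, accepted
w3:
  start at s4
  read 'L': s4 → s1
  read 'R': s1 → s2
  read 'L': s2 → s3
  read 'R': s3 → s3
  read 'L': s3 → s4
  read 'R': s4 → s4
  read 'R': s4 → s4
  read 'L': s4 → s1
  read 'R': s1 → s2
  read 'L': s2 → s3
  end s3, accepted
w4:
  start at s4
  read 'R': s4 → s4
  read 'L': s4 → s1
  read 'L': s1 → s0
  read 'L': s0 → s4
  read 'R': s4 → s4
  read 'L': s4 → s1
  read 'L': s1 → s0
  read 'R': s0 → s3
  read 'L': s3 → s4
  read 'L': s4 → s1
  read 'R': s1 → s2
  end s2, rejected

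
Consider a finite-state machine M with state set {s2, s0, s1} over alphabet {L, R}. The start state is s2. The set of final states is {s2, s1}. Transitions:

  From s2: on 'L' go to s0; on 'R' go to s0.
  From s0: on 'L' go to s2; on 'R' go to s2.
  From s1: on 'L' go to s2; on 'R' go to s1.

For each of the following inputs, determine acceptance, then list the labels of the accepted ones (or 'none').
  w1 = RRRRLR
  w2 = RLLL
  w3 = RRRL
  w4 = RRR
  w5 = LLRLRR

w1, w2, w3, w5

w1:
  start at s2
  read 'R': s2 → s0
  read 'R': s0 → s2
  read 'R': s2 → s0
  read 'R': s0 → s2
  read 'L': s2 → s0
  read 'R': s0 → s2
  end s2, accepted
w2:
  start at s2
  read 'R': s2 → s0
  read 'L': s0 → s2
  read 'L': s2 → s0
  read 'L': s0 → s2
  end s2, accepted
w3:
  start at s2
  read 'R': s2 → s0
  read 'R': s0 → s2
  read 'R': s2 → s0
  read 'L': s0 → s2
  end s2, accepted
w4:
  start at s2
  read 'R': s2 → s0
  read 'R': s0 → s2
  read 'R': s2 → s0
  end s0, rejected
w5:
  start at s2
  read 'L': s2 → s0
  read 'L': s0 → s2
  read 'R': s2 → s0
  read 'L': s0 → s2
  read 'R': s2 → s0
  read 'R': s0 → s2
  end s2, accepted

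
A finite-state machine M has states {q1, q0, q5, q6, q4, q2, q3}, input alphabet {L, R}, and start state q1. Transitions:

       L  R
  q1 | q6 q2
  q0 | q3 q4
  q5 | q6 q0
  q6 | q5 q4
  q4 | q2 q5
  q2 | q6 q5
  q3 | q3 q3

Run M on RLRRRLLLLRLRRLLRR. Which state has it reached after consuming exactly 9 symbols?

Trace: q1 -R-> q2 -L-> q6 -R-> q4 -R-> q5 -R-> q0 -L-> q3 -L-> q3 -L-> q3 -L-> q3
After 9 symbols: q3.

q3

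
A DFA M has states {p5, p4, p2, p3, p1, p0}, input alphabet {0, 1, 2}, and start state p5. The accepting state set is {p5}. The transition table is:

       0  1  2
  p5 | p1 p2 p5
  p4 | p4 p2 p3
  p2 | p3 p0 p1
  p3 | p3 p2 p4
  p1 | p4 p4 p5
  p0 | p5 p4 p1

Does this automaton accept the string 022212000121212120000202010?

p5 → p1 → p5 → p5 → p5 → p2 → p1 → p4 → p4 → p4 → p2 → p1 → p4 → p3 → p2 → p1 → p4 → p3 → p3 → p3 → p3 → p3 → p4 → p4 → p3 → p3 → p2 → p3
End state p3 is not accepting.

No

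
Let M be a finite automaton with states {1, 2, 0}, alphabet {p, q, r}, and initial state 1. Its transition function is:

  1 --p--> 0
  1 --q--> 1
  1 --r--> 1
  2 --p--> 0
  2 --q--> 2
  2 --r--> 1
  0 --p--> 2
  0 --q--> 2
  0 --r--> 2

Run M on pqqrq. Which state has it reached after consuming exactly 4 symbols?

1

1 → 0 → 2 → 2 → 1
After 4 symbols: 1.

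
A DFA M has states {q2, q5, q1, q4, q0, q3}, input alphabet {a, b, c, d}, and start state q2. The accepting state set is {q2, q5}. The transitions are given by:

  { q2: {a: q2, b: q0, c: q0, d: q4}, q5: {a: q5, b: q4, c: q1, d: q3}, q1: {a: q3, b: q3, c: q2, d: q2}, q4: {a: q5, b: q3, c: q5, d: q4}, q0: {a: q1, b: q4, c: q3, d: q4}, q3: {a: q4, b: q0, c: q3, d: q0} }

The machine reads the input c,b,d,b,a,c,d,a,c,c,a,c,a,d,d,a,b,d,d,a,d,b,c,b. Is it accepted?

No

start at q2
read 'c': q2 → q0
read 'b': q0 → q4
read 'd': q4 → q4
read 'b': q4 → q3
read 'a': q3 → q4
read 'c': q4 → q5
read 'd': q5 → q3
read 'a': q3 → q4
read 'c': q4 → q5
read 'c': q5 → q1
read 'a': q1 → q3
read 'c': q3 → q3
read 'a': q3 → q4
read 'd': q4 → q4
read 'd': q4 → q4
read 'a': q4 → q5
read 'b': q5 → q4
read 'd': q4 → q4
read 'd': q4 → q4
read 'a': q4 → q5
read 'd': q5 → q3
read 'b': q3 → q0
read 'c': q0 → q3
read 'b': q3 → q0
End state q0 is not accepting.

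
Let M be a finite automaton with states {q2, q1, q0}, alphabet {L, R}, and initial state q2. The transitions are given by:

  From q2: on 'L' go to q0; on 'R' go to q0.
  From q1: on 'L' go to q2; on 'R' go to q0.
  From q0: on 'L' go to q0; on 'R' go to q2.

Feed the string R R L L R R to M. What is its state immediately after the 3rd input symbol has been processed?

q0

Trace: q2 -R-> q0 -R-> q2 -L-> q0
After 3 symbols: q0.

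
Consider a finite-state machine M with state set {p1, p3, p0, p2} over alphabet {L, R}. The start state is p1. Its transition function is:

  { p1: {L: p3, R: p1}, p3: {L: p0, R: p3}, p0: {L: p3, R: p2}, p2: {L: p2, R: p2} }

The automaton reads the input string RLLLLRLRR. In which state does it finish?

Trace: p1 -R-> p1 -L-> p3 -L-> p0 -L-> p3 -L-> p0 -R-> p2 -L-> p2 -R-> p2 -R-> p2

p2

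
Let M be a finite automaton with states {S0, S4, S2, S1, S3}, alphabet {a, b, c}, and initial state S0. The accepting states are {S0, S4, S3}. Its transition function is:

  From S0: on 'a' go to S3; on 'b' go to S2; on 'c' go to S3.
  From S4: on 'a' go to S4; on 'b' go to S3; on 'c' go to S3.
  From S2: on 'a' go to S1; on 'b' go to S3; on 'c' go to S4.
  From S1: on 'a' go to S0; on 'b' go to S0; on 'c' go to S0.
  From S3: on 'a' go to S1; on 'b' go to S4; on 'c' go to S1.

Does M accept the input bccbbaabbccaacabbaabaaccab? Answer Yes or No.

Trace: S0 -b-> S2 -c-> S4 -c-> S3 -b-> S4 -b-> S3 -a-> S1 -a-> S0 -b-> S2 -b-> S3 -c-> S1 -c-> S0 -a-> S3 -a-> S1 -c-> S0 -a-> S3 -b-> S4 -b-> S3 -a-> S1 -a-> S0 -b-> S2 -a-> S1 -a-> S0 -c-> S3 -c-> S1 -a-> S0 -b-> S2
End state S2 is not accepting.

No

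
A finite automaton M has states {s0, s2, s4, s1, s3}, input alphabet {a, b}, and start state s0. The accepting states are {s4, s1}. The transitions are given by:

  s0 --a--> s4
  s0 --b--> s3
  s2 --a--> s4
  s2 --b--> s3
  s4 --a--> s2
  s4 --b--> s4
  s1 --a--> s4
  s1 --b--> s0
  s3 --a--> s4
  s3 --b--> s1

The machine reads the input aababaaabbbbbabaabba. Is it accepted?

s0 → s4 → s2 → s3 → s4 → s4 → s2 → s4 → s2 → s3 → s1 → s0 → s3 → s1 → s4 → s4 → s2 → s4 → s4 → s4 → s2
End state s2 is not accepting.

No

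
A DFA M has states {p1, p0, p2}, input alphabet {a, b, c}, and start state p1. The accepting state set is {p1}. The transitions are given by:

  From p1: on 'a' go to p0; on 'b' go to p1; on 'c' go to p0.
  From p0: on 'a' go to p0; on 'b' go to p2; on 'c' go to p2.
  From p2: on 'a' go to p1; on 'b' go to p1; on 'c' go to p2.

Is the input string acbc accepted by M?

p1 → p0 → p2 → p1 → p0
End state p0 is not accepting.

No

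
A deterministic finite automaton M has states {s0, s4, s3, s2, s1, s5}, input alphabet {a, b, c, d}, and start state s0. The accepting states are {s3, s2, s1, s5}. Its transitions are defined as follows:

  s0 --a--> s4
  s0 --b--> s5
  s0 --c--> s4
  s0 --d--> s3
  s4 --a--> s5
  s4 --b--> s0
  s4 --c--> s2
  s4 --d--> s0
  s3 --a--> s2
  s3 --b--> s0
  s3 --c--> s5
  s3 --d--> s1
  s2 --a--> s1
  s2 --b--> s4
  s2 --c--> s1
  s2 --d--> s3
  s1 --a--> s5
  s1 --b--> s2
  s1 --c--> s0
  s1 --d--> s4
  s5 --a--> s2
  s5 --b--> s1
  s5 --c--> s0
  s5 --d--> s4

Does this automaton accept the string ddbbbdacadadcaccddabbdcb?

Yes

Trace: s0 -d-> s3 -d-> s1 -b-> s2 -b-> s4 -b-> s0 -d-> s3 -a-> s2 -c-> s1 -a-> s5 -d-> s4 -a-> s5 -d-> s4 -c-> s2 -a-> s1 -c-> s0 -c-> s4 -d-> s0 -d-> s3 -a-> s2 -b-> s4 -b-> s0 -d-> s3 -c-> s5 -b-> s1
End state s1 is accepting.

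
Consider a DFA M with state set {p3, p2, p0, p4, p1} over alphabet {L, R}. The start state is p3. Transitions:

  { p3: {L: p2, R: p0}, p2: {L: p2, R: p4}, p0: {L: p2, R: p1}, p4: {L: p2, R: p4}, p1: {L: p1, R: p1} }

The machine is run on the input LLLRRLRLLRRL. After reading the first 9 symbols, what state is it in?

p2

Trace: p3 -L-> p2 -L-> p2 -L-> p2 -R-> p4 -R-> p4 -L-> p2 -R-> p4 -L-> p2 -L-> p2
After 9 symbols: p2.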